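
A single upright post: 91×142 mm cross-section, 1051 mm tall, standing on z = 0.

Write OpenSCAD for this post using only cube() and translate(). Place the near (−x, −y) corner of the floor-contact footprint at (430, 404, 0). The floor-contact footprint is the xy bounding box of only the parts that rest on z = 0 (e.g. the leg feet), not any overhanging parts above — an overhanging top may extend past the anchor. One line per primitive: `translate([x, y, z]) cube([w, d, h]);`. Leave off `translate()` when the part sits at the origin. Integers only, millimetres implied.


translate([430, 404, 0]) cube([91, 142, 1051]);


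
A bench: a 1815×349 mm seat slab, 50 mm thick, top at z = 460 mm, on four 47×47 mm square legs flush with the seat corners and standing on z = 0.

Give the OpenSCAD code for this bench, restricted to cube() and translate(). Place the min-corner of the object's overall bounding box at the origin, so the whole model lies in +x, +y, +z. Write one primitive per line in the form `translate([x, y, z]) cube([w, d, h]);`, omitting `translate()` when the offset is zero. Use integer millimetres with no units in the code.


translate([0, 0, 410]) cube([1815, 349, 50]);
cube([47, 47, 410]);
translate([0, 302, 0]) cube([47, 47, 410]);
translate([1768, 0, 0]) cube([47, 47, 410]);
translate([1768, 302, 0]) cube([47, 47, 410]);


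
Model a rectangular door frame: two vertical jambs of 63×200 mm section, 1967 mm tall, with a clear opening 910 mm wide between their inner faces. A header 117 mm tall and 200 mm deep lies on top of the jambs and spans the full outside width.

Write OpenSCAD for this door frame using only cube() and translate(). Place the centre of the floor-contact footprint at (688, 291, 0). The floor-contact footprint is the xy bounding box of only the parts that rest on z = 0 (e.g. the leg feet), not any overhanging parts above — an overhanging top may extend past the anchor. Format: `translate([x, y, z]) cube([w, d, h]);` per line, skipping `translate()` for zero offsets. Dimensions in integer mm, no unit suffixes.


translate([170, 191, 0]) cube([63, 200, 1967]);
translate([1143, 191, 0]) cube([63, 200, 1967]);
translate([170, 191, 1967]) cube([1036, 200, 117]);


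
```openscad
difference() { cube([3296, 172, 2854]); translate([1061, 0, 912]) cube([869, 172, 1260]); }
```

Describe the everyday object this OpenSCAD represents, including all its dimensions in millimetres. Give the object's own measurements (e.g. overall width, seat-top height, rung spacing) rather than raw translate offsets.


A wall 3296 mm long (x), 172 mm thick (y), 2854 mm tall, with a rectangular window opening cut through it. The opening is 869 mm wide and 1260 mm tall; its sill is at z = 912 mm and its near (−x) edge is 1061 mm from the wall's −x end. The opening passes through the full wall thickness.


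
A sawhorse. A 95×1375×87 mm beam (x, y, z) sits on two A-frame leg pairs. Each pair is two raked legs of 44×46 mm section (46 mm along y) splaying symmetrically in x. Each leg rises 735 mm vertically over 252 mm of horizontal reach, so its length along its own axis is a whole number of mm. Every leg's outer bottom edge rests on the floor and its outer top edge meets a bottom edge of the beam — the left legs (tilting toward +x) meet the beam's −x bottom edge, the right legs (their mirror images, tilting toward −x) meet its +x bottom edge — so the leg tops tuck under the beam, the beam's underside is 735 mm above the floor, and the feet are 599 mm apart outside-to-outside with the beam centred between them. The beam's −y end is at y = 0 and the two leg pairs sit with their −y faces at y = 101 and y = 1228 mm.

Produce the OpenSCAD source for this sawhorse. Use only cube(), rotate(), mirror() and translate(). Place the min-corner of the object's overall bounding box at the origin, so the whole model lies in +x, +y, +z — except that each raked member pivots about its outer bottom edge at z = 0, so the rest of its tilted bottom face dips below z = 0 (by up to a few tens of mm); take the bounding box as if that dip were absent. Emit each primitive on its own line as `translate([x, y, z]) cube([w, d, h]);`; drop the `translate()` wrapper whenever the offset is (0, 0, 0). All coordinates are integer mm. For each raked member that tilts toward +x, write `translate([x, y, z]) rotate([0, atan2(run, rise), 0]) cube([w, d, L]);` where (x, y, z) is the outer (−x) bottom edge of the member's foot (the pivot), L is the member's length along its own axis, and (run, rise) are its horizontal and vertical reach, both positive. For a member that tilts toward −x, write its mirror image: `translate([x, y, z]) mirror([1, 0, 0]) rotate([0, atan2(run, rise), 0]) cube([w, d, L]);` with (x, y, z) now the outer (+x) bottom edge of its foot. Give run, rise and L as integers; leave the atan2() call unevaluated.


translate([252, 0, 735]) cube([95, 1375, 87]);
translate([0, 101, 0]) rotate([0, atan2(252, 735), 0]) cube([44, 46, 777]);
translate([599, 101, 0]) mirror([1, 0, 0]) rotate([0, atan2(252, 735), 0]) cube([44, 46, 777]);
translate([0, 1228, 0]) rotate([0, atan2(252, 735), 0]) cube([44, 46, 777]);
translate([599, 1228, 0]) mirror([1, 0, 0]) rotate([0, atan2(252, 735), 0]) cube([44, 46, 777]);


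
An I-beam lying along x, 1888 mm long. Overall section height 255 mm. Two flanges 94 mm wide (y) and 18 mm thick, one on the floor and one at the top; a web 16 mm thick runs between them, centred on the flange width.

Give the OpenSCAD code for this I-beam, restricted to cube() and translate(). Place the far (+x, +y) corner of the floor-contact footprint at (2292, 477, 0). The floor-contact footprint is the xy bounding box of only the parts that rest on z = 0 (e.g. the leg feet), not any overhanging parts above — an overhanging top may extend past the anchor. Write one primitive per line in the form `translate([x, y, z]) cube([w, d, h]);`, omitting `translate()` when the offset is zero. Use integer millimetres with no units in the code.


translate([404, 383, 0]) cube([1888, 94, 18]);
translate([404, 422, 18]) cube([1888, 16, 219]);
translate([404, 383, 237]) cube([1888, 94, 18]);


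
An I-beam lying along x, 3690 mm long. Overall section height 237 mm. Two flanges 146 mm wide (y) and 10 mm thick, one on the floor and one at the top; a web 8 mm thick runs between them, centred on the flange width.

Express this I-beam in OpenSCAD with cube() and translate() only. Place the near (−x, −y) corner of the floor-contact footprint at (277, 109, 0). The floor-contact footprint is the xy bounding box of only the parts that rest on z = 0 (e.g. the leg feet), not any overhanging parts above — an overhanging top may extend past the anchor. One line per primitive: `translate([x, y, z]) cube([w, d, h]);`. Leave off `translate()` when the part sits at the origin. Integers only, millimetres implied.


translate([277, 109, 0]) cube([3690, 146, 10]);
translate([277, 178, 10]) cube([3690, 8, 217]);
translate([277, 109, 227]) cube([3690, 146, 10]);


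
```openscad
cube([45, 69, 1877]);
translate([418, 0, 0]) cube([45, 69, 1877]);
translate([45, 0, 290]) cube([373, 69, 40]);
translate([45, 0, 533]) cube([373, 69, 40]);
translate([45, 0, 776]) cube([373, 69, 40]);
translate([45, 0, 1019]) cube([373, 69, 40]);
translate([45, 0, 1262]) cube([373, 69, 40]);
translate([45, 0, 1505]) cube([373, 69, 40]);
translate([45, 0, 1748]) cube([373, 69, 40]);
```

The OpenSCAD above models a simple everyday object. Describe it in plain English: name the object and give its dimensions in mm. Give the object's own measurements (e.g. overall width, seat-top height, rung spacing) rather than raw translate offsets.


A straight ladder. Two 45×69 mm vertical rails, 1877 mm tall, stand 463 mm apart (outside-to-outside) with their front faces coplanar on the −y side. 7 rungs, each 69 mm deep and 40 mm tall, span between the inner faces of the rails, front faces flush with the rails. The lowest rung's underside is at z = 290 mm and rungs are spaced 243 mm apart (underside to underside).


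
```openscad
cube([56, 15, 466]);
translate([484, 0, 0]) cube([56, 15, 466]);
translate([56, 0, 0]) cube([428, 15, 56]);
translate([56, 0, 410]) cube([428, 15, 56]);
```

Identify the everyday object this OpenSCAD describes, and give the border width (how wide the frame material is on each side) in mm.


A picture frame. The border width is 56 mm.

Four thin pieces enclosing a rectangular opening — a picture frame. The two full-height stiles are 466 mm tall; the top rail sits at z = 410 and is 56 mm tall, so the border above the opening is 466 − 410 = 56 mm, matching the stile x-width.


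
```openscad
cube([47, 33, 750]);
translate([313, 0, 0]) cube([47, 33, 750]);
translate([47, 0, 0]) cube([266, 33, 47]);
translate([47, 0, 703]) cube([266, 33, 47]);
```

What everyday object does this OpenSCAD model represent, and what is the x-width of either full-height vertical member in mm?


A picture frame. The border width is 47 mm.

Four thin pieces enclosing a rectangular opening — a picture frame. The two full-height stiles are 750 mm tall; the top rail sits at z = 703 and is 47 mm tall, so the border above the opening is 750 − 703 = 47 mm, matching the stile x-width.


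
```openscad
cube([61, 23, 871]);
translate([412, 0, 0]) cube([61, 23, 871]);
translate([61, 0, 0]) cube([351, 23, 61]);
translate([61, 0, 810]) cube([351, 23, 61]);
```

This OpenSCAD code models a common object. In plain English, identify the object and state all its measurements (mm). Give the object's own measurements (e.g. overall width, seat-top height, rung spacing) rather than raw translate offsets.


A rectangular picture frame lying in the x–z plane (depth along y). The opening is 351 mm wide (x) by 749 mm tall (z), surrounded by a border 61 mm wide on all four sides. The frame is 23 mm deep and is made of two full-height vertical stiles with two horizontal rails fitted between them.


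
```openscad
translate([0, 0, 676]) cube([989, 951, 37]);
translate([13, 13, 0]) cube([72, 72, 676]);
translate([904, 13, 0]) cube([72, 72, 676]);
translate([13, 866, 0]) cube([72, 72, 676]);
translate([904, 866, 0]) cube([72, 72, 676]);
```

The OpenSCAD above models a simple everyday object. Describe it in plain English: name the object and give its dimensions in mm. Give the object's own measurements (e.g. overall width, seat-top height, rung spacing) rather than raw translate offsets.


A rectangular dining table. The top is 989×951×37 mm with its upper surface at z = 713 mm. It stands on four 72×72 mm square legs, each inset 13 mm from the nearest pair of top edges, running from the floor to the underside of the top.


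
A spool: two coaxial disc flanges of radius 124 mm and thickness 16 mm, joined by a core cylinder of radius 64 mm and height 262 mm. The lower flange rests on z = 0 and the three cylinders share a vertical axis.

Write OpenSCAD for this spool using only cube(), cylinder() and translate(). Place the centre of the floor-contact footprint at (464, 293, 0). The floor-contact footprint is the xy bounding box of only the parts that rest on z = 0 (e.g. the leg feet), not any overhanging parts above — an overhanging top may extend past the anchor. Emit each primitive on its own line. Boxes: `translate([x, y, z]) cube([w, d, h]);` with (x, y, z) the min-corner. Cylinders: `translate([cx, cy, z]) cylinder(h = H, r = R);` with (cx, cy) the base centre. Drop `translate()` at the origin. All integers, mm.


translate([464, 293, 0]) cylinder(h = 16, r = 124);
translate([464, 293, 16]) cylinder(h = 262, r = 64);
translate([464, 293, 278]) cylinder(h = 16, r = 124);


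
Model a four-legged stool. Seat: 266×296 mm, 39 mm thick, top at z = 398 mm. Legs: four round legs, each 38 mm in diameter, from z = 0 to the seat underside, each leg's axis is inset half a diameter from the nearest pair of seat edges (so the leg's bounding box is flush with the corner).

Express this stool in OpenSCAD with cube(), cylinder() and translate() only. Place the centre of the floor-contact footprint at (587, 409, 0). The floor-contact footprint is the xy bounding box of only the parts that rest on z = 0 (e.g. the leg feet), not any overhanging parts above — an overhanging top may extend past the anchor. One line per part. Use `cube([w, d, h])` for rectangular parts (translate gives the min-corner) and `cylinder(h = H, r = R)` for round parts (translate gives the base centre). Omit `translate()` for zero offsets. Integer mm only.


// leg_h = 398 - 39 = 359
translate([454, 261, 359]) cube([266, 296, 39]);
translate([473, 280, 0]) cylinder(h = 359, r = 19);
translate([701, 280, 0]) cylinder(h = 359, r = 19);
translate([473, 538, 0]) cylinder(h = 359, r = 19);
translate([701, 538, 0]) cylinder(h = 359, r = 19);


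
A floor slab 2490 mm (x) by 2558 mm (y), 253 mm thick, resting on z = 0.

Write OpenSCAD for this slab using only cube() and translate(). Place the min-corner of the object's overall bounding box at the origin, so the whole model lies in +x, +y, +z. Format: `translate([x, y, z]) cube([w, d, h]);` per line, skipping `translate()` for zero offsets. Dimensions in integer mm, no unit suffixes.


cube([2490, 2558, 253]);


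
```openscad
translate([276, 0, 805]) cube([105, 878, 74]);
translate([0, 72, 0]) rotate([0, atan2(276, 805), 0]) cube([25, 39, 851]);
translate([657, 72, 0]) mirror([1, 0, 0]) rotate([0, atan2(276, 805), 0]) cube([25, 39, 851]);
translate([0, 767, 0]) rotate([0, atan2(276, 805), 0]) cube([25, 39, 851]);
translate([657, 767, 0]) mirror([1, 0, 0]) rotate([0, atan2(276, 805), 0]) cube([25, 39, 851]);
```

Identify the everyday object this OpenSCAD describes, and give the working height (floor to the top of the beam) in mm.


A sawhorse. The overall height is 879 mm.

A beam across two mirrored pairs of raked legs — a sawhorse. The beam's underside is at z = 805 (matching the legs' vertical rise in atan2(276, 805)) and the beam is 74 mm tall, so its top is at 805 + 74 = 879 mm. The raked legs top out at the beam's underside, so that is the highest point.


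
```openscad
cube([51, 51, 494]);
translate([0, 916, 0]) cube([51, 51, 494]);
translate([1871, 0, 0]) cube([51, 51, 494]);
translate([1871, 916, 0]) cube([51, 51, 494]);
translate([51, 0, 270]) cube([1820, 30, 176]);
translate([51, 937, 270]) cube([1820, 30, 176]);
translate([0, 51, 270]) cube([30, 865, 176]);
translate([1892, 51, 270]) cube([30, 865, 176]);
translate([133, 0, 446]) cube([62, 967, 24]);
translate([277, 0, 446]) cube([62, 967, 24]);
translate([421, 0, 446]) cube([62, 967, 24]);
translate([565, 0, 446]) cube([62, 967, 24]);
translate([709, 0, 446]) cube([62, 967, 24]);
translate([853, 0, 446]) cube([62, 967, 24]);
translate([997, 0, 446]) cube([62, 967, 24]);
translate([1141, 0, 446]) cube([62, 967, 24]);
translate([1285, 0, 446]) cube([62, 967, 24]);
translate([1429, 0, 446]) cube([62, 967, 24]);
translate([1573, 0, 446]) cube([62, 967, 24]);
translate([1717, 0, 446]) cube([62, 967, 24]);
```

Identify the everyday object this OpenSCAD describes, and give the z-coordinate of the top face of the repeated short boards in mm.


A bed frame. The slat-top height is 470 mm.

Four posts, four rails, and a row of slats — a bed frame. Slats sit on the rails at z = 270 + 176 = 446; with slat thickness 24, the top is 470 mm.


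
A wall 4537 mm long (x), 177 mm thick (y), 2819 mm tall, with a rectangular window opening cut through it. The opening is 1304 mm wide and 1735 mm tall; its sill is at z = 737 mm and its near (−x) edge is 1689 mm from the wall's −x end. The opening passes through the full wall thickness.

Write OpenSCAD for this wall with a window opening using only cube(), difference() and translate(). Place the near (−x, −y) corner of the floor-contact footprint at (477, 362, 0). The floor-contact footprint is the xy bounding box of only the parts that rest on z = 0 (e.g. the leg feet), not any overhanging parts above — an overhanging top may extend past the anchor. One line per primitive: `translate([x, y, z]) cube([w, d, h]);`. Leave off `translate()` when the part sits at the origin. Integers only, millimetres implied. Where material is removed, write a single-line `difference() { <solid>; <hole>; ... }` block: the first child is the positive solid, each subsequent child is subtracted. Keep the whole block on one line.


difference() { translate([477, 362, 0]) cube([4537, 177, 2819]); translate([2166, 362, 737]) cube([1304, 177, 1735]); }


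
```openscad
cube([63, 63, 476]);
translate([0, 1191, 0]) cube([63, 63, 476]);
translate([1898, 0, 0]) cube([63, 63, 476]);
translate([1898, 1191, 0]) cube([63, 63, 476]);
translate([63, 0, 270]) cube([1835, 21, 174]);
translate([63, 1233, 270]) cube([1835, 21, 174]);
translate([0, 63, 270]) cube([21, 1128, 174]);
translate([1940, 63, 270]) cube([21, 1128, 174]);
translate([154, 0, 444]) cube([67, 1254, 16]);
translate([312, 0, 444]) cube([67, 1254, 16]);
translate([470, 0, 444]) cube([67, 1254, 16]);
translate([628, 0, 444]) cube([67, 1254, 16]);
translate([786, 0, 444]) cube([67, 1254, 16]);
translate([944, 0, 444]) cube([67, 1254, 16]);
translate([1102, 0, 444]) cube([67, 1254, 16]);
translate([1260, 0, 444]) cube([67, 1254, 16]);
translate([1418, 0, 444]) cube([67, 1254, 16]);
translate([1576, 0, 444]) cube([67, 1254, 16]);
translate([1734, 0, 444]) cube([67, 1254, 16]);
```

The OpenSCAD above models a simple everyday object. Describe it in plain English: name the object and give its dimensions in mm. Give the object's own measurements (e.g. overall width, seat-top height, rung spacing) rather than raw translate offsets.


A bed frame 1961 mm long (x) by 1254 mm wide (y). Four 63×63 mm corner posts, 476 mm tall, at the corners of the footprint. Four rails of 21 mm thickness and 174 mm height run between adjacent posts with their undersides at z = 270 mm, their outer faces flush with the outside of the frame (the two x-running rails run between the posts' inner faces; the two y-running rails run between the posts' inner faces). 11 slats, each 67 mm wide (x) and 16 mm thick, lie across the top of the two x-running rails, running the full 1254 mm width of the frame in y; along x they sit between the end posts with a 91 mm gap after the −x posts and between neighbouring slats, leaving 97 mm before the +x posts.


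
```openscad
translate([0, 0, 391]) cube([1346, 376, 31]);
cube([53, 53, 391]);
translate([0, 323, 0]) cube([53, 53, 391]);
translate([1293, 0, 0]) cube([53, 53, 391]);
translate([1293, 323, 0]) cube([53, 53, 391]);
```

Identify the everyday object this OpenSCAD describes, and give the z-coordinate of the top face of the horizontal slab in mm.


A bench. The seat-top height is 422 mm.

A long slab on four corner posts — a bench. The slab sits at z = 391 with thickness 31, so the top is 391 + 31 = 422 mm.


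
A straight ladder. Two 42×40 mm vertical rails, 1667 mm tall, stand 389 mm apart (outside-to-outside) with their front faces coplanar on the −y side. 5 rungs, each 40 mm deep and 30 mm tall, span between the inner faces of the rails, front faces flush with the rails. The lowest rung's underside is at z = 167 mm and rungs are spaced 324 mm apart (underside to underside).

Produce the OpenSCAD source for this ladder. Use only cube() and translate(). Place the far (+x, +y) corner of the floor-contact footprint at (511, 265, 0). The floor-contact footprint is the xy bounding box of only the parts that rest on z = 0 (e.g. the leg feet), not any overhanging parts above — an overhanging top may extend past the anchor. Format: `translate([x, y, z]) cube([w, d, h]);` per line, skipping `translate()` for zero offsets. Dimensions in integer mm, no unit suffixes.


translate([122, 225, 0]) cube([42, 40, 1667]);
translate([469, 225, 0]) cube([42, 40, 1667]);
translate([164, 225, 167]) cube([305, 40, 30]);
translate([164, 225, 491]) cube([305, 40, 30]);
translate([164, 225, 815]) cube([305, 40, 30]);
translate([164, 225, 1139]) cube([305, 40, 30]);
translate([164, 225, 1463]) cube([305, 40, 30]);


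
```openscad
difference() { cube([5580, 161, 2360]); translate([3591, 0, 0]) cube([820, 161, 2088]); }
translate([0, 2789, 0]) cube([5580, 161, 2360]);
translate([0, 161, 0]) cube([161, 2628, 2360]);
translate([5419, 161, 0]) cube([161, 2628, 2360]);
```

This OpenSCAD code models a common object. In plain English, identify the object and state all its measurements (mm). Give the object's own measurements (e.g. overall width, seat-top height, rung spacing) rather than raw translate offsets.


A single room: four walls, each 2360 mm tall and 161 mm thick, enclosing an outside footprint 5580×2950 mm (x × y), no floor or roof. The front and back walls (−y and +y sides) run the full x-width; the side walls fit between their inner faces. A door opening 820 mm wide and 2088 mm tall is cut through the front wall from the floor up, its −x edge 3591 mm from the wall's −x end.


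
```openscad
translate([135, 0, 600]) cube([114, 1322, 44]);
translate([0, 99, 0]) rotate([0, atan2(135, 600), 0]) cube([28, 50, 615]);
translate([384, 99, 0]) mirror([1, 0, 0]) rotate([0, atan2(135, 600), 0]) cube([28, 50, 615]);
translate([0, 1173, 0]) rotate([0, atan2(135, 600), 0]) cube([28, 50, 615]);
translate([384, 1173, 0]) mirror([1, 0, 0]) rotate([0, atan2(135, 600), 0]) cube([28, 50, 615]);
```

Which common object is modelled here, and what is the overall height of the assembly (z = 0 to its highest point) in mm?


A sawhorse. The overall height is 644 mm.

A beam across two mirrored pairs of raked legs — a sawhorse. The beam's underside is at z = 600 (matching the legs' vertical rise in atan2(135, 600)) and the beam is 44 mm tall, so its top is at 600 + 44 = 644 mm. The raked legs top out at the beam's underside, so that is the highest point.


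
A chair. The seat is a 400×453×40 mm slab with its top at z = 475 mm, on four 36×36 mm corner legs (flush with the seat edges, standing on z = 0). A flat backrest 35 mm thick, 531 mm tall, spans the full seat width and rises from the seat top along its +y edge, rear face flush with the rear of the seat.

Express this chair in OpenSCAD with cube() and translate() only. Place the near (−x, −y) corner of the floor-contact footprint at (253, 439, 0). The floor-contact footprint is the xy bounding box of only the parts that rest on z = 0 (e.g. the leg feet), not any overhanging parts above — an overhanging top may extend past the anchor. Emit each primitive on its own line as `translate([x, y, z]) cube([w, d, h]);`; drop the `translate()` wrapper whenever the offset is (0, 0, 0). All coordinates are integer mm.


translate([253, 439, 435]) cube([400, 453, 40]);
translate([253, 439, 0]) cube([36, 36, 435]);
translate([617, 439, 0]) cube([36, 36, 435]);
translate([253, 856, 0]) cube([36, 36, 435]);
translate([617, 856, 0]) cube([36, 36, 435]);
translate([253, 857, 475]) cube([400, 35, 531]);


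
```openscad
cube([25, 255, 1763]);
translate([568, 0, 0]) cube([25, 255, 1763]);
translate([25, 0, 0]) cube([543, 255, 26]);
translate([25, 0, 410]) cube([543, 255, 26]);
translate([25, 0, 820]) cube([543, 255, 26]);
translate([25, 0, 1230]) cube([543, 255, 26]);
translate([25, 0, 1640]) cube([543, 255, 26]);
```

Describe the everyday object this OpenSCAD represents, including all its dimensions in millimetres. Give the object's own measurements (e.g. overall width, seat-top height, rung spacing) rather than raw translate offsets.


An open bookshelf. Two side panels, each 25 mm thick, 255 mm deep and 1763 mm tall, stand 593 mm apart (outside-to-outside). Between them sit 5 shelves, each 26 mm thick and 255 mm deep, spanning the full gap between the sides. The bottom shelf rests on the floor (its underside at z = 0) and the clear gap between one shelf's top and the next shelf's underside is 384 mm.


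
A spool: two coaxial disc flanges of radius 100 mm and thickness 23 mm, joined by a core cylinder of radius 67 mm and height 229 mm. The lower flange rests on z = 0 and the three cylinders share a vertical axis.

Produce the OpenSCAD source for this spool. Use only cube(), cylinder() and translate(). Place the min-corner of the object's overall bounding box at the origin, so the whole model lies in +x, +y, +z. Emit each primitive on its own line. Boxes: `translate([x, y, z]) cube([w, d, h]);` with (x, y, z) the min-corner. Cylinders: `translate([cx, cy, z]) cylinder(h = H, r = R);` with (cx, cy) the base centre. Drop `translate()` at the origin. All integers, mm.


translate([100, 100, 0]) cylinder(h = 23, r = 100);
translate([100, 100, 23]) cylinder(h = 229, r = 67);
translate([100, 100, 252]) cylinder(h = 23, r = 100);


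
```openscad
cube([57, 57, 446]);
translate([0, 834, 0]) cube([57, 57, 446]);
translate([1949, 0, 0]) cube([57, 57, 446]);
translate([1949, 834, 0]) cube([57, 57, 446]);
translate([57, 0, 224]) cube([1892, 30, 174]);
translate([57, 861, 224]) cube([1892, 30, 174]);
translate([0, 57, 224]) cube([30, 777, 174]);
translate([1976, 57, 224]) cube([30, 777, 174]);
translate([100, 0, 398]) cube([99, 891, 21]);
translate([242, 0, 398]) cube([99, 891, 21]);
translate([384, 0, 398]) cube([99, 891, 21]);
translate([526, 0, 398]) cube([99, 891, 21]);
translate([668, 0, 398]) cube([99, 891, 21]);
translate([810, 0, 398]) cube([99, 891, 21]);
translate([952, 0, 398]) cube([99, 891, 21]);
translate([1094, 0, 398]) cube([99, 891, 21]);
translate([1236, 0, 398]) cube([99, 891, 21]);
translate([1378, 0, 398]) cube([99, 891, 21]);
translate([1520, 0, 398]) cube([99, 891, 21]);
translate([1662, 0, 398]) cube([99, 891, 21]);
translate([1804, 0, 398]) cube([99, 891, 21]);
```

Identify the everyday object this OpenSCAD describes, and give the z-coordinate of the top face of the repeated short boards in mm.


A bed frame. The slat-top height is 419 mm.

Four posts, four rails, and a row of slats — a bed frame. Slats sit on the rails at z = 224 + 174 = 398; with slat thickness 21, the top is 419 mm.


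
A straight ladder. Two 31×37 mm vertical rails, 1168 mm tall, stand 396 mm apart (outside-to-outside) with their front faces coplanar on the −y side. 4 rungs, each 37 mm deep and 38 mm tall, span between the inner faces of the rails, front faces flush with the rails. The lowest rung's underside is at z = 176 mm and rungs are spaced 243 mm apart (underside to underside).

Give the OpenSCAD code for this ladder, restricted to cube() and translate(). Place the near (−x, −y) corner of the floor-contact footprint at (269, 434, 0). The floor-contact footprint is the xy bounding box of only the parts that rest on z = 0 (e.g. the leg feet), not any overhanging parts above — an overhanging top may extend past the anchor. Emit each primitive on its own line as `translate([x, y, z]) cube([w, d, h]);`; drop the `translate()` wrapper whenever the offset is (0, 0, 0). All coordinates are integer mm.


translate([269, 434, 0]) cube([31, 37, 1168]);
translate([634, 434, 0]) cube([31, 37, 1168]);
translate([300, 434, 176]) cube([334, 37, 38]);
translate([300, 434, 419]) cube([334, 37, 38]);
translate([300, 434, 662]) cube([334, 37, 38]);
translate([300, 434, 905]) cube([334, 37, 38]);


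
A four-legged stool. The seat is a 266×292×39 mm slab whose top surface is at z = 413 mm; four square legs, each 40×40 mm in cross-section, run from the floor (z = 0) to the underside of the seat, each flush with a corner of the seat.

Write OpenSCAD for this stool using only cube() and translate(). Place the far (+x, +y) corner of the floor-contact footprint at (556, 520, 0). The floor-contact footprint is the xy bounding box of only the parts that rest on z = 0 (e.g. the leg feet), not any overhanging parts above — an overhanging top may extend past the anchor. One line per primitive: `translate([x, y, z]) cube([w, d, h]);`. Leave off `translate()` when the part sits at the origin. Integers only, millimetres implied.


// leg_h = 413 - 39 = 374
translate([290, 228, 374]) cube([266, 292, 39]);
translate([290, 228, 0]) cube([40, 40, 374]);
translate([516, 228, 0]) cube([40, 40, 374]);
translate([290, 480, 0]) cube([40, 40, 374]);
translate([516, 480, 0]) cube([40, 40, 374]);


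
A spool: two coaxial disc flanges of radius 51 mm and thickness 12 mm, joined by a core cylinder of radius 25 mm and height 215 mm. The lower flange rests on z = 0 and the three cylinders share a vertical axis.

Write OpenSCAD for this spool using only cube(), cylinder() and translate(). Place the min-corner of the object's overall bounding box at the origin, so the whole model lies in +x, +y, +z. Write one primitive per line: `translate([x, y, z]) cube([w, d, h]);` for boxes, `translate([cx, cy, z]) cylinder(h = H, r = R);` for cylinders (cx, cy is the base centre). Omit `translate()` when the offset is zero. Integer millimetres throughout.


translate([51, 51, 0]) cylinder(h = 12, r = 51);
translate([51, 51, 12]) cylinder(h = 215, r = 25);
translate([51, 51, 227]) cylinder(h = 12, r = 51);


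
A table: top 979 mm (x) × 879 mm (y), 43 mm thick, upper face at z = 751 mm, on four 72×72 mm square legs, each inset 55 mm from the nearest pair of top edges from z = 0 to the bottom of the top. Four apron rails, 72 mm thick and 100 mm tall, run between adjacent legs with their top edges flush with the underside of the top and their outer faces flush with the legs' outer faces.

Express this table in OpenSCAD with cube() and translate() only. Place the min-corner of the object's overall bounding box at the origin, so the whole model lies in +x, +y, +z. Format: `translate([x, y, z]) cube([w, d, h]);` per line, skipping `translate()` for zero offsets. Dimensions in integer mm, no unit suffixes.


// leg_h = 751 - 43 = 708
// apron z = 708 - 100 = 608
translate([0, 0, 708]) cube([979, 879, 43]);
translate([55, 55, 0]) cube([72, 72, 708]);
translate([852, 55, 0]) cube([72, 72, 708]);
translate([55, 752, 0]) cube([72, 72, 708]);
translate([852, 752, 0]) cube([72, 72, 708]);
translate([127, 55, 608]) cube([725, 72, 100]);
translate([127, 752, 608]) cube([725, 72, 100]);
translate([55, 127, 608]) cube([72, 625, 100]);
translate([852, 127, 608]) cube([72, 625, 100]);


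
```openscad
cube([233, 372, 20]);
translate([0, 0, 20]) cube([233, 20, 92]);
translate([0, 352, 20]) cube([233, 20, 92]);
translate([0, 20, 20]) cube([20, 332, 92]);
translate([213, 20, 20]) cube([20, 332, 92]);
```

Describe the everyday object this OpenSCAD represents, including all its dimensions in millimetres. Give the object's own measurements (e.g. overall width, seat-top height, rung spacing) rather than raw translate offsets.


An open-topped rectangular box: outside dimensions 233×372×112 mm, with a uniform wall and base thickness of 20 mm. The base is a full 233×372 slab on the floor; four walls sit on top of the base. The front and back walls (the −y and +y sides) span the full width; the two side walls fit between them.


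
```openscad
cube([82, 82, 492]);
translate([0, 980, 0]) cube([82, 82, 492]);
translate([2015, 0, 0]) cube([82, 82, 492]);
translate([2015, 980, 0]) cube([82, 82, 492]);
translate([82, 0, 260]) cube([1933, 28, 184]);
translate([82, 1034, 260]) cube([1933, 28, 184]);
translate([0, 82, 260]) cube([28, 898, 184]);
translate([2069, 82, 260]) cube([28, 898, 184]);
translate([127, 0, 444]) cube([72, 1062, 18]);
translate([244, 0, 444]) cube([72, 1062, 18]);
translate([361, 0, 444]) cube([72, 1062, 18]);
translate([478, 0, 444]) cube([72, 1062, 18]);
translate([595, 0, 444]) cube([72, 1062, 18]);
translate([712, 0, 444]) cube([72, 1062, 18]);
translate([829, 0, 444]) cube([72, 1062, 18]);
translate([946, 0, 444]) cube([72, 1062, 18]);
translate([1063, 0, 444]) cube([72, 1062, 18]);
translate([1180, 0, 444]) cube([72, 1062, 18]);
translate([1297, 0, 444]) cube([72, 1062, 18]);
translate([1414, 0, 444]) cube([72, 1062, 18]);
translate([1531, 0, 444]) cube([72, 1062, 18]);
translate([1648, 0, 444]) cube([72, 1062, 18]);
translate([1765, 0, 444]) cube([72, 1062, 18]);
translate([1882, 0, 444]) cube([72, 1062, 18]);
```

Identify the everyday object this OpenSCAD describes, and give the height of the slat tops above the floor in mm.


A bed frame. The slat-top height is 462 mm.

Four posts, four rails, and a row of slats — a bed frame. Slats sit on the rails at z = 260 + 184 = 444; with slat thickness 18, the top is 462 mm.


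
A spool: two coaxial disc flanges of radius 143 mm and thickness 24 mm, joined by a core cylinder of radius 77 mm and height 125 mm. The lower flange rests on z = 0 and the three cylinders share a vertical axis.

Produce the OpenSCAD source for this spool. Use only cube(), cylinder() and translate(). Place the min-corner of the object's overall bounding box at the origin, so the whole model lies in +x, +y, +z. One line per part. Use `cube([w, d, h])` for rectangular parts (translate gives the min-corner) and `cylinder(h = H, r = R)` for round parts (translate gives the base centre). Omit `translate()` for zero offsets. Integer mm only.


translate([143, 143, 0]) cylinder(h = 24, r = 143);
translate([143, 143, 24]) cylinder(h = 125, r = 77);
translate([143, 143, 149]) cylinder(h = 24, r = 143);


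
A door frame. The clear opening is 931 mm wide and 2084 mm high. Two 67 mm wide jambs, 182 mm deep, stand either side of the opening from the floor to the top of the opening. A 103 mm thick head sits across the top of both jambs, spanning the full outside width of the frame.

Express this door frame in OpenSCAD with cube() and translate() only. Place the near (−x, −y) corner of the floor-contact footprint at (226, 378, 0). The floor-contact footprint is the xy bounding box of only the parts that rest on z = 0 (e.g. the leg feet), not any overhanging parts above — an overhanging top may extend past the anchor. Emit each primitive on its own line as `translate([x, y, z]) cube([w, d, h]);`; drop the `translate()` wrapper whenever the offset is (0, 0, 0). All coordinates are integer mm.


translate([226, 378, 0]) cube([67, 182, 2084]);
translate([1224, 378, 0]) cube([67, 182, 2084]);
translate([226, 378, 2084]) cube([1065, 182, 103]);


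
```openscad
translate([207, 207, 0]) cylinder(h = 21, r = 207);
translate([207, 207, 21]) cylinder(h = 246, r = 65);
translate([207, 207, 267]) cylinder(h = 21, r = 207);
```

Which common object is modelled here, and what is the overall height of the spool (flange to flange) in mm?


A spool. The overall height is 288 mm.

Three coaxial cylinders, large–small–large — a spool. Two 21 mm flanges and a 246 mm core give 21 + 246 + 21 = 288 mm.


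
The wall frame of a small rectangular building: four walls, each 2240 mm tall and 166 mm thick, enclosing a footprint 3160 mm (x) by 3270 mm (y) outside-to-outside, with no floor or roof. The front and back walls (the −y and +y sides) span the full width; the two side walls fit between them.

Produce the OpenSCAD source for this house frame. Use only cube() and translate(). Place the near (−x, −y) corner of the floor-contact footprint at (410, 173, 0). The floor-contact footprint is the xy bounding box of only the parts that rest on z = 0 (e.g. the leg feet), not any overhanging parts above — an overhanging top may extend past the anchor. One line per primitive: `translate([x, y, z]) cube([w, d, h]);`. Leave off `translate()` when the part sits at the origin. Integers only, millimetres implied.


translate([410, 173, 0]) cube([3160, 166, 2240]);
translate([410, 3277, 0]) cube([3160, 166, 2240]);
translate([410, 339, 0]) cube([166, 2938, 2240]);
translate([3404, 339, 0]) cube([166, 2938, 2240]);


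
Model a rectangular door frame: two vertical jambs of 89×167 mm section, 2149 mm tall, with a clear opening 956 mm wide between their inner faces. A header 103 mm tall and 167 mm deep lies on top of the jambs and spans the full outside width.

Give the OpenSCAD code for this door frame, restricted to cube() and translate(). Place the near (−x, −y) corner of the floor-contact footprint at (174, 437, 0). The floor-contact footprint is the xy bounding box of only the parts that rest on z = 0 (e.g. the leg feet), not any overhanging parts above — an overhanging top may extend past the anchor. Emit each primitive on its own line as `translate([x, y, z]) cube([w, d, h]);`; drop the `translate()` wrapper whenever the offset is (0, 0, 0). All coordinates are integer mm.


translate([174, 437, 0]) cube([89, 167, 2149]);
translate([1219, 437, 0]) cube([89, 167, 2149]);
translate([174, 437, 2149]) cube([1134, 167, 103]);


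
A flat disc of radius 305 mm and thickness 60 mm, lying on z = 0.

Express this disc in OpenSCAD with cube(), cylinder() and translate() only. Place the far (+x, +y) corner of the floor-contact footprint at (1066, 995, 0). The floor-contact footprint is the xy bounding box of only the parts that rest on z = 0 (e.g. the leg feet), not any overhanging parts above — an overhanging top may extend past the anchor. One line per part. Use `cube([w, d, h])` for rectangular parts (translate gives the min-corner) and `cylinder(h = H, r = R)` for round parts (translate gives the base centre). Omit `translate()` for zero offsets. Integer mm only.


translate([761, 690, 0]) cylinder(h = 60, r = 305);


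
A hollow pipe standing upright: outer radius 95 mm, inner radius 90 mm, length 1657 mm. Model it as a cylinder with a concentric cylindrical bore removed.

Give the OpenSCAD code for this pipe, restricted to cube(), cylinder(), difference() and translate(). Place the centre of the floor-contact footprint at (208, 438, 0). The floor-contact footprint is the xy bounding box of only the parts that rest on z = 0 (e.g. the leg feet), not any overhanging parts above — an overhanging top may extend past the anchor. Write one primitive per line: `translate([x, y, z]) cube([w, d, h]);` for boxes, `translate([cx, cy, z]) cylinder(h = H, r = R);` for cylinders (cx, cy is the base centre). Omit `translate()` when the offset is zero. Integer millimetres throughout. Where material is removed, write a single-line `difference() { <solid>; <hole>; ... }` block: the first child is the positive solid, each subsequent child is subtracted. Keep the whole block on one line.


difference() { translate([208, 438, 0]) cylinder(h = 1657, r = 95); translate([208, 438, 0]) cylinder(h = 1657, r = 90); }


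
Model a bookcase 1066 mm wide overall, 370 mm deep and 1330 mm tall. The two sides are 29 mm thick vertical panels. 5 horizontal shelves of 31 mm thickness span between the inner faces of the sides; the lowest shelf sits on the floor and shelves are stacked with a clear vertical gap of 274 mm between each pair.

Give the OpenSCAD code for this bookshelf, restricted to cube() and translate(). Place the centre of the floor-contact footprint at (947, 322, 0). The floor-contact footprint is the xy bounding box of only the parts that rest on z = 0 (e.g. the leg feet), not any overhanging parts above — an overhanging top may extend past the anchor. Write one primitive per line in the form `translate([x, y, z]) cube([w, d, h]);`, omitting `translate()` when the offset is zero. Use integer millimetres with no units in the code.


translate([414, 137, 0]) cube([29, 370, 1330]);
translate([1451, 137, 0]) cube([29, 370, 1330]);
translate([443, 137, 0]) cube([1008, 370, 31]);
translate([443, 137, 305]) cube([1008, 370, 31]);
translate([443, 137, 610]) cube([1008, 370, 31]);
translate([443, 137, 915]) cube([1008, 370, 31]);
translate([443, 137, 1220]) cube([1008, 370, 31]);


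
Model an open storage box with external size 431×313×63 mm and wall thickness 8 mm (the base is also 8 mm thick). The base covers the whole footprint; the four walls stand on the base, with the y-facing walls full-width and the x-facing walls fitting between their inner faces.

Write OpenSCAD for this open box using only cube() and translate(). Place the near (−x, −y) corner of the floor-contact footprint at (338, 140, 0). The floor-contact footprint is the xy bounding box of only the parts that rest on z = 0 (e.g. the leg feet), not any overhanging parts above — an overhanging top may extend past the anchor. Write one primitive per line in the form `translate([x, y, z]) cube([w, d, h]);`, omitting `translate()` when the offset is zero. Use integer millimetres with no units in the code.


translate([338, 140, 0]) cube([431, 313, 8]);
translate([338, 140, 8]) cube([431, 8, 55]);
translate([338, 445, 8]) cube([431, 8, 55]);
translate([338, 148, 8]) cube([8, 297, 55]);
translate([761, 148, 8]) cube([8, 297, 55]);
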